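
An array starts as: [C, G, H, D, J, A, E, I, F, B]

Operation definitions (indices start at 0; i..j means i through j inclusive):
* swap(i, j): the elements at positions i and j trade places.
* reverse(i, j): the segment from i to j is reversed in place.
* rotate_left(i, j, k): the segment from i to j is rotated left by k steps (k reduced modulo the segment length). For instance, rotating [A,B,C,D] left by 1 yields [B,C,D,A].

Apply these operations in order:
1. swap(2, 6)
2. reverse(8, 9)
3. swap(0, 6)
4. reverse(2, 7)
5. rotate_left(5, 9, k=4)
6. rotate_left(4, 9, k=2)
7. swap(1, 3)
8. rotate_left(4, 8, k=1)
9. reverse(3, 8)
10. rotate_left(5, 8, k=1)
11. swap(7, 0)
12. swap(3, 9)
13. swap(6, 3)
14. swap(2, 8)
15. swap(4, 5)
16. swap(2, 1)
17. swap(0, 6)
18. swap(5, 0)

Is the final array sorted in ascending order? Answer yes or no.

Answer: yes

Derivation:
After 1 (swap(2, 6)): [C, G, E, D, J, A, H, I, F, B]
After 2 (reverse(8, 9)): [C, G, E, D, J, A, H, I, B, F]
After 3 (swap(0, 6)): [H, G, E, D, J, A, C, I, B, F]
After 4 (reverse(2, 7)): [H, G, I, C, A, J, D, E, B, F]
After 5 (rotate_left(5, 9, k=4)): [H, G, I, C, A, F, J, D, E, B]
After 6 (rotate_left(4, 9, k=2)): [H, G, I, C, J, D, E, B, A, F]
After 7 (swap(1, 3)): [H, C, I, G, J, D, E, B, A, F]
After 8 (rotate_left(4, 8, k=1)): [H, C, I, G, D, E, B, A, J, F]
After 9 (reverse(3, 8)): [H, C, I, J, A, B, E, D, G, F]
After 10 (rotate_left(5, 8, k=1)): [H, C, I, J, A, E, D, G, B, F]
After 11 (swap(7, 0)): [G, C, I, J, A, E, D, H, B, F]
After 12 (swap(3, 9)): [G, C, I, F, A, E, D, H, B, J]
After 13 (swap(6, 3)): [G, C, I, D, A, E, F, H, B, J]
After 14 (swap(2, 8)): [G, C, B, D, A, E, F, H, I, J]
After 15 (swap(4, 5)): [G, C, B, D, E, A, F, H, I, J]
After 16 (swap(2, 1)): [G, B, C, D, E, A, F, H, I, J]
After 17 (swap(0, 6)): [F, B, C, D, E, A, G, H, I, J]
After 18 (swap(5, 0)): [A, B, C, D, E, F, G, H, I, J]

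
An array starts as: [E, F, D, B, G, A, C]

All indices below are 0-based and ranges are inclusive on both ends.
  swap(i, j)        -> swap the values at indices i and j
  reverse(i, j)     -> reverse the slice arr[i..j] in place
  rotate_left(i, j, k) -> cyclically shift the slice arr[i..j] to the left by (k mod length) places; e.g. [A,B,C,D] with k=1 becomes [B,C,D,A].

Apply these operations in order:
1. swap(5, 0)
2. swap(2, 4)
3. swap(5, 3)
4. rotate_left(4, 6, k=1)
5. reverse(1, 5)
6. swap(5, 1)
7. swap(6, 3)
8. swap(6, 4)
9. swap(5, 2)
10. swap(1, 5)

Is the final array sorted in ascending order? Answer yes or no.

Answer: yes

Derivation:
After 1 (swap(5, 0)): [A, F, D, B, G, E, C]
After 2 (swap(2, 4)): [A, F, G, B, D, E, C]
After 3 (swap(5, 3)): [A, F, G, E, D, B, C]
After 4 (rotate_left(4, 6, k=1)): [A, F, G, E, B, C, D]
After 5 (reverse(1, 5)): [A, C, B, E, G, F, D]
After 6 (swap(5, 1)): [A, F, B, E, G, C, D]
After 7 (swap(6, 3)): [A, F, B, D, G, C, E]
After 8 (swap(6, 4)): [A, F, B, D, E, C, G]
After 9 (swap(5, 2)): [A, F, C, D, E, B, G]
After 10 (swap(1, 5)): [A, B, C, D, E, F, G]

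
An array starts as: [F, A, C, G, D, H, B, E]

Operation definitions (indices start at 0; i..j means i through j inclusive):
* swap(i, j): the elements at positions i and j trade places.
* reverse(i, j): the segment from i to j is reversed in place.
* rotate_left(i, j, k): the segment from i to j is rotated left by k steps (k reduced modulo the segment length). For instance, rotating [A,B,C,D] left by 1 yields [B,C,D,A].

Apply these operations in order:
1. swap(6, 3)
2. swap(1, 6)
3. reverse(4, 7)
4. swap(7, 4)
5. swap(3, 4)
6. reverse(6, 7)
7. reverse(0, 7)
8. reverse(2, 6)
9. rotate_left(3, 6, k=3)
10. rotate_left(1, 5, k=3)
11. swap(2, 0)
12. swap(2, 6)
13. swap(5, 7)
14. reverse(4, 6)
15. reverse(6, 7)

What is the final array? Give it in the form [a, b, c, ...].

Answer: [D, C, B, E, H, F, A, G]

Derivation:
After 1 (swap(6, 3)): [F, A, C, B, D, H, G, E]
After 2 (swap(1, 6)): [F, G, C, B, D, H, A, E]
After 3 (reverse(4, 7)): [F, G, C, B, E, A, H, D]
After 4 (swap(7, 4)): [F, G, C, B, D, A, H, E]
After 5 (swap(3, 4)): [F, G, C, D, B, A, H, E]
After 6 (reverse(6, 7)): [F, G, C, D, B, A, E, H]
After 7 (reverse(0, 7)): [H, E, A, B, D, C, G, F]
After 8 (reverse(2, 6)): [H, E, G, C, D, B, A, F]
After 9 (rotate_left(3, 6, k=3)): [H, E, G, A, C, D, B, F]
After 10 (rotate_left(1, 5, k=3)): [H, C, D, E, G, A, B, F]
After 11 (swap(2, 0)): [D, C, H, E, G, A, B, F]
After 12 (swap(2, 6)): [D, C, B, E, G, A, H, F]
After 13 (swap(5, 7)): [D, C, B, E, G, F, H, A]
After 14 (reverse(4, 6)): [D, C, B, E, H, F, G, A]
After 15 (reverse(6, 7)): [D, C, B, E, H, F, A, G]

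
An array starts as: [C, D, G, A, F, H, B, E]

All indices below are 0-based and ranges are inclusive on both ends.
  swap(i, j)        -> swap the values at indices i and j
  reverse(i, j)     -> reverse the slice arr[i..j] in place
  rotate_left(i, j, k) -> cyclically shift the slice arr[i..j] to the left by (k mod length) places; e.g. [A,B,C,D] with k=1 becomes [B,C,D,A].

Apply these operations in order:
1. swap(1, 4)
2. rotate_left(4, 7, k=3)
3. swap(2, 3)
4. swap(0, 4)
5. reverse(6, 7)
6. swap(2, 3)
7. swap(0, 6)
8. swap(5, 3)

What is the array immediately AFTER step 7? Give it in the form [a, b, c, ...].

After 1 (swap(1, 4)): [C, F, G, A, D, H, B, E]
After 2 (rotate_left(4, 7, k=3)): [C, F, G, A, E, D, H, B]
After 3 (swap(2, 3)): [C, F, A, G, E, D, H, B]
After 4 (swap(0, 4)): [E, F, A, G, C, D, H, B]
After 5 (reverse(6, 7)): [E, F, A, G, C, D, B, H]
After 6 (swap(2, 3)): [E, F, G, A, C, D, B, H]
After 7 (swap(0, 6)): [B, F, G, A, C, D, E, H]

Answer: [B, F, G, A, C, D, E, H]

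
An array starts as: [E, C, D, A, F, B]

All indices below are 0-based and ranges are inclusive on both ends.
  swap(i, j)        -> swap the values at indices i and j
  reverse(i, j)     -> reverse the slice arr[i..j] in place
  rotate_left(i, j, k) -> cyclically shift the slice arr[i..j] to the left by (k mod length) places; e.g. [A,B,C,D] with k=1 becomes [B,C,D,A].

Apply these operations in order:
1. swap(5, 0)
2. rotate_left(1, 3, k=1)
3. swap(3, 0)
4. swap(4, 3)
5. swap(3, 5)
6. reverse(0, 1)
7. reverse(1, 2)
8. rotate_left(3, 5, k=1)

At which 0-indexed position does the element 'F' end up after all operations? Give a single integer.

After 1 (swap(5, 0)): [B, C, D, A, F, E]
After 2 (rotate_left(1, 3, k=1)): [B, D, A, C, F, E]
After 3 (swap(3, 0)): [C, D, A, B, F, E]
After 4 (swap(4, 3)): [C, D, A, F, B, E]
After 5 (swap(3, 5)): [C, D, A, E, B, F]
After 6 (reverse(0, 1)): [D, C, A, E, B, F]
After 7 (reverse(1, 2)): [D, A, C, E, B, F]
After 8 (rotate_left(3, 5, k=1)): [D, A, C, B, F, E]

Answer: 4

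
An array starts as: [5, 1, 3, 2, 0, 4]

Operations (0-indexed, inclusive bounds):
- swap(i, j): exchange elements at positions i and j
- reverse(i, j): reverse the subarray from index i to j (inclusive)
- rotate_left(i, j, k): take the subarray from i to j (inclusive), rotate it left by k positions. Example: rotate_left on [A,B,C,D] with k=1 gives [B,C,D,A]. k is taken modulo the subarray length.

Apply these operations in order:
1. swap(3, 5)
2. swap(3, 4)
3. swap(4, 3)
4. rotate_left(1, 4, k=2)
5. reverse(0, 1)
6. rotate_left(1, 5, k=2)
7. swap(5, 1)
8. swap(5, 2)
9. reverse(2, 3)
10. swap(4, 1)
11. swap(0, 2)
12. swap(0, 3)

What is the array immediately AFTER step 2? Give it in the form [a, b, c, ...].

After 1 (swap(3, 5)): [5, 1, 3, 4, 0, 2]
After 2 (swap(3, 4)): [5, 1, 3, 0, 4, 2]

Answer: [5, 1, 3, 0, 4, 2]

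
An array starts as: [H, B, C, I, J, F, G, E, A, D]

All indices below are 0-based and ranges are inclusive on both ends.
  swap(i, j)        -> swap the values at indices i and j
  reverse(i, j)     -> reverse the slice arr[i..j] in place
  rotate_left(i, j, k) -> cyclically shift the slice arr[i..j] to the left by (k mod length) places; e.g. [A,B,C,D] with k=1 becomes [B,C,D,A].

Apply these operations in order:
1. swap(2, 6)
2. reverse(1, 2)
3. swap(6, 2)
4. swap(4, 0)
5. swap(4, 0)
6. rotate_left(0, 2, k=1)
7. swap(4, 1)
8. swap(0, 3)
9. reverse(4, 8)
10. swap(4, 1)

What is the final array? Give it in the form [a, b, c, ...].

After 1 (swap(2, 6)): [H, B, G, I, J, F, C, E, A, D]
After 2 (reverse(1, 2)): [H, G, B, I, J, F, C, E, A, D]
After 3 (swap(6, 2)): [H, G, C, I, J, F, B, E, A, D]
After 4 (swap(4, 0)): [J, G, C, I, H, F, B, E, A, D]
After 5 (swap(4, 0)): [H, G, C, I, J, F, B, E, A, D]
After 6 (rotate_left(0, 2, k=1)): [G, C, H, I, J, F, B, E, A, D]
After 7 (swap(4, 1)): [G, J, H, I, C, F, B, E, A, D]
After 8 (swap(0, 3)): [I, J, H, G, C, F, B, E, A, D]
After 9 (reverse(4, 8)): [I, J, H, G, A, E, B, F, C, D]
After 10 (swap(4, 1)): [I, A, H, G, J, E, B, F, C, D]

Answer: [I, A, H, G, J, E, B, F, C, D]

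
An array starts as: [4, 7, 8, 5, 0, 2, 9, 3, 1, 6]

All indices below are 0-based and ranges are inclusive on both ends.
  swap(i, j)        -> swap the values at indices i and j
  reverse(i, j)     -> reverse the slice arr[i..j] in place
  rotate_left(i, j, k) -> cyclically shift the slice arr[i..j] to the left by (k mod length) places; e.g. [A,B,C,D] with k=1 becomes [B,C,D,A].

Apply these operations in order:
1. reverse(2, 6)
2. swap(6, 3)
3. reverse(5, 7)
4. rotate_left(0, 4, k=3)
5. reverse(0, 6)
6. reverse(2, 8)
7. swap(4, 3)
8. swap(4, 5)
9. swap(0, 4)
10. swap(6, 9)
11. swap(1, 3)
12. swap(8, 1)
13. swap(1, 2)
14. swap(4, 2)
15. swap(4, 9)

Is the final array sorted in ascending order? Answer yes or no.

Answer: yes

Derivation:
After 1 (reverse(2, 6)): [4, 7, 9, 2, 0, 5, 8, 3, 1, 6]
After 2 (swap(6, 3)): [4, 7, 9, 8, 0, 5, 2, 3, 1, 6]
After 3 (reverse(5, 7)): [4, 7, 9, 8, 0, 3, 2, 5, 1, 6]
After 4 (rotate_left(0, 4, k=3)): [8, 0, 4, 7, 9, 3, 2, 5, 1, 6]
After 5 (reverse(0, 6)): [2, 3, 9, 7, 4, 0, 8, 5, 1, 6]
After 6 (reverse(2, 8)): [2, 3, 1, 5, 8, 0, 4, 7, 9, 6]
After 7 (swap(4, 3)): [2, 3, 1, 8, 5, 0, 4, 7, 9, 6]
After 8 (swap(4, 5)): [2, 3, 1, 8, 0, 5, 4, 7, 9, 6]
After 9 (swap(0, 4)): [0, 3, 1, 8, 2, 5, 4, 7, 9, 6]
After 10 (swap(6, 9)): [0, 3, 1, 8, 2, 5, 6, 7, 9, 4]
After 11 (swap(1, 3)): [0, 8, 1, 3, 2, 5, 6, 7, 9, 4]
After 12 (swap(8, 1)): [0, 9, 1, 3, 2, 5, 6, 7, 8, 4]
After 13 (swap(1, 2)): [0, 1, 9, 3, 2, 5, 6, 7, 8, 4]
After 14 (swap(4, 2)): [0, 1, 2, 3, 9, 5, 6, 7, 8, 4]
After 15 (swap(4, 9)): [0, 1, 2, 3, 4, 5, 6, 7, 8, 9]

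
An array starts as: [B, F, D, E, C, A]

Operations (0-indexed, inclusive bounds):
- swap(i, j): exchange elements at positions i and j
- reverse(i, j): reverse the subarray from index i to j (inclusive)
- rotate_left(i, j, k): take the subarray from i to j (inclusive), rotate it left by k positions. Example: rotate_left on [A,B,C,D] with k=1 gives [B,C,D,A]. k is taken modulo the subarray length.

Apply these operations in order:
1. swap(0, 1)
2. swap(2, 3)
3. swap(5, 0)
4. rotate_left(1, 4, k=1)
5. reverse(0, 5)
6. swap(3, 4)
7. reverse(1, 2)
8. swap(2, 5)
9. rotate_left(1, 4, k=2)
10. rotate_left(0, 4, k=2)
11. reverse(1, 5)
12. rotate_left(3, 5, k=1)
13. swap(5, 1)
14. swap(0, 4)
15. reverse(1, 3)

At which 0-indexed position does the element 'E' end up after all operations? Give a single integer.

After 1 (swap(0, 1)): [F, B, D, E, C, A]
After 2 (swap(2, 3)): [F, B, E, D, C, A]
After 3 (swap(5, 0)): [A, B, E, D, C, F]
After 4 (rotate_left(1, 4, k=1)): [A, E, D, C, B, F]
After 5 (reverse(0, 5)): [F, B, C, D, E, A]
After 6 (swap(3, 4)): [F, B, C, E, D, A]
After 7 (reverse(1, 2)): [F, C, B, E, D, A]
After 8 (swap(2, 5)): [F, C, A, E, D, B]
After 9 (rotate_left(1, 4, k=2)): [F, E, D, C, A, B]
After 10 (rotate_left(0, 4, k=2)): [D, C, A, F, E, B]
After 11 (reverse(1, 5)): [D, B, E, F, A, C]
After 12 (rotate_left(3, 5, k=1)): [D, B, E, A, C, F]
After 13 (swap(5, 1)): [D, F, E, A, C, B]
After 14 (swap(0, 4)): [C, F, E, A, D, B]
After 15 (reverse(1, 3)): [C, A, E, F, D, B]

Answer: 2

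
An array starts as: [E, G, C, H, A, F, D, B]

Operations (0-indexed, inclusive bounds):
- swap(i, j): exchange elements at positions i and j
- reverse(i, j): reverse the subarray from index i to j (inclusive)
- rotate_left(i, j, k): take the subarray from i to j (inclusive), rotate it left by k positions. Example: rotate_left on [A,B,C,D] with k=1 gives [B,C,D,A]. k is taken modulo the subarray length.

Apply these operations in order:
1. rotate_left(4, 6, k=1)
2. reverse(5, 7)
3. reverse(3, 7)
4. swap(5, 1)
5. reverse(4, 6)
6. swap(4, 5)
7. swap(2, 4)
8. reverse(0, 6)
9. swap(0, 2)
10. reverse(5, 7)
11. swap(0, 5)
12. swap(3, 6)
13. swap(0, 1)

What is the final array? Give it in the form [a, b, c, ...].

Answer: [F, H, A, E, G, C, D, B]

Derivation:
After 1 (rotate_left(4, 6, k=1)): [E, G, C, H, F, D, A, B]
After 2 (reverse(5, 7)): [E, G, C, H, F, B, A, D]
After 3 (reverse(3, 7)): [E, G, C, D, A, B, F, H]
After 4 (swap(5, 1)): [E, B, C, D, A, G, F, H]
After 5 (reverse(4, 6)): [E, B, C, D, F, G, A, H]
After 6 (swap(4, 5)): [E, B, C, D, G, F, A, H]
After 7 (swap(2, 4)): [E, B, G, D, C, F, A, H]
After 8 (reverse(0, 6)): [A, F, C, D, G, B, E, H]
After 9 (swap(0, 2)): [C, F, A, D, G, B, E, H]
After 10 (reverse(5, 7)): [C, F, A, D, G, H, E, B]
After 11 (swap(0, 5)): [H, F, A, D, G, C, E, B]
After 12 (swap(3, 6)): [H, F, A, E, G, C, D, B]
After 13 (swap(0, 1)): [F, H, A, E, G, C, D, B]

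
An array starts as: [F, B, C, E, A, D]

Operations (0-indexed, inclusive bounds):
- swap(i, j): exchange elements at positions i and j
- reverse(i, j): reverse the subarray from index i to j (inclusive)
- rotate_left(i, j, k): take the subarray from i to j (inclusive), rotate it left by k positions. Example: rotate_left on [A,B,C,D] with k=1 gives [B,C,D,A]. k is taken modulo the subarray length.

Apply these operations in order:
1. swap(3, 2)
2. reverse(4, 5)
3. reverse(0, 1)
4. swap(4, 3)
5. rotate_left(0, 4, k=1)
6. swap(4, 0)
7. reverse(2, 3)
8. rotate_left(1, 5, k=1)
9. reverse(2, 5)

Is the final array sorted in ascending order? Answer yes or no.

Answer: no

Derivation:
After 1 (swap(3, 2)): [F, B, E, C, A, D]
After 2 (reverse(4, 5)): [F, B, E, C, D, A]
After 3 (reverse(0, 1)): [B, F, E, C, D, A]
After 4 (swap(4, 3)): [B, F, E, D, C, A]
After 5 (rotate_left(0, 4, k=1)): [F, E, D, C, B, A]
After 6 (swap(4, 0)): [B, E, D, C, F, A]
After 7 (reverse(2, 3)): [B, E, C, D, F, A]
After 8 (rotate_left(1, 5, k=1)): [B, C, D, F, A, E]
After 9 (reverse(2, 5)): [B, C, E, A, F, D]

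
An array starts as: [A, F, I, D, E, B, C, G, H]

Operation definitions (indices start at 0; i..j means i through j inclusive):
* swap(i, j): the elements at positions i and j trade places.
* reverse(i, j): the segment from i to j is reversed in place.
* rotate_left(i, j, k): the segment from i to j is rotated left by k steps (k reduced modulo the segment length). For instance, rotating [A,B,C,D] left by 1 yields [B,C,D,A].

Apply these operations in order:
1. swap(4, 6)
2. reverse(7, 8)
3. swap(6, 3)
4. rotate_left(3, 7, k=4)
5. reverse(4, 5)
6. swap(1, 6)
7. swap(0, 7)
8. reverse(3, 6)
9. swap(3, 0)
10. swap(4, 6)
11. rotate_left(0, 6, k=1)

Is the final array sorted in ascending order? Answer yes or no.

After 1 (swap(4, 6)): [A, F, I, D, C, B, E, G, H]
After 2 (reverse(7, 8)): [A, F, I, D, C, B, E, H, G]
After 3 (swap(6, 3)): [A, F, I, E, C, B, D, H, G]
After 4 (rotate_left(3, 7, k=4)): [A, F, I, H, E, C, B, D, G]
After 5 (reverse(4, 5)): [A, F, I, H, C, E, B, D, G]
After 6 (swap(1, 6)): [A, B, I, H, C, E, F, D, G]
After 7 (swap(0, 7)): [D, B, I, H, C, E, F, A, G]
After 8 (reverse(3, 6)): [D, B, I, F, E, C, H, A, G]
After 9 (swap(3, 0)): [F, B, I, D, E, C, H, A, G]
After 10 (swap(4, 6)): [F, B, I, D, H, C, E, A, G]
After 11 (rotate_left(0, 6, k=1)): [B, I, D, H, C, E, F, A, G]

Answer: no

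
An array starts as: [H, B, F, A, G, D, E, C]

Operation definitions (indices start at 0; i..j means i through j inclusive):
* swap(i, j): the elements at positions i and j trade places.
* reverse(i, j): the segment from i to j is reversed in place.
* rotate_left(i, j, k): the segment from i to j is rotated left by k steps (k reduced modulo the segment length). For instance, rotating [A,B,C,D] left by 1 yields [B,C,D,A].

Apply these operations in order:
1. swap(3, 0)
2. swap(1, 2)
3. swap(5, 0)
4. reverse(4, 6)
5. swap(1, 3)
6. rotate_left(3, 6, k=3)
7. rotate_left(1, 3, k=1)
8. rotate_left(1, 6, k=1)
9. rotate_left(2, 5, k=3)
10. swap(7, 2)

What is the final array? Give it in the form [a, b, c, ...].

After 1 (swap(3, 0)): [A, B, F, H, G, D, E, C]
After 2 (swap(1, 2)): [A, F, B, H, G, D, E, C]
After 3 (swap(5, 0)): [D, F, B, H, G, A, E, C]
After 4 (reverse(4, 6)): [D, F, B, H, E, A, G, C]
After 5 (swap(1, 3)): [D, H, B, F, E, A, G, C]
After 6 (rotate_left(3, 6, k=3)): [D, H, B, G, F, E, A, C]
After 7 (rotate_left(1, 3, k=1)): [D, B, G, H, F, E, A, C]
After 8 (rotate_left(1, 6, k=1)): [D, G, H, F, E, A, B, C]
After 9 (rotate_left(2, 5, k=3)): [D, G, A, H, F, E, B, C]
After 10 (swap(7, 2)): [D, G, C, H, F, E, B, A]

Answer: [D, G, C, H, F, E, B, A]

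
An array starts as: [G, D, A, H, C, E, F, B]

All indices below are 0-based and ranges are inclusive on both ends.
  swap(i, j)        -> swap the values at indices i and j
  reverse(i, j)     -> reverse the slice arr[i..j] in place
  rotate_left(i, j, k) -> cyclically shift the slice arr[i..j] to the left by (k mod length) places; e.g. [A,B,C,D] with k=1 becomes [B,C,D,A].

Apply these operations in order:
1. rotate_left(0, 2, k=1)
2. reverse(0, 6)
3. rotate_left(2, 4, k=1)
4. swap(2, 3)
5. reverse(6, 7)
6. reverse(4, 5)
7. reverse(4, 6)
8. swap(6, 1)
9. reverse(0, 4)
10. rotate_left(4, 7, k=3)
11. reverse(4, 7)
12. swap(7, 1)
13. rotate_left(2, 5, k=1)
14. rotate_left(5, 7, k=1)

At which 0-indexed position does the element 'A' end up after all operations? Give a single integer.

After 1 (rotate_left(0, 2, k=1)): [D, A, G, H, C, E, F, B]
After 2 (reverse(0, 6)): [F, E, C, H, G, A, D, B]
After 3 (rotate_left(2, 4, k=1)): [F, E, H, G, C, A, D, B]
After 4 (swap(2, 3)): [F, E, G, H, C, A, D, B]
After 5 (reverse(6, 7)): [F, E, G, H, C, A, B, D]
After 6 (reverse(4, 5)): [F, E, G, H, A, C, B, D]
After 7 (reverse(4, 6)): [F, E, G, H, B, C, A, D]
After 8 (swap(6, 1)): [F, A, G, H, B, C, E, D]
After 9 (reverse(0, 4)): [B, H, G, A, F, C, E, D]
After 10 (rotate_left(4, 7, k=3)): [B, H, G, A, D, F, C, E]
After 11 (reverse(4, 7)): [B, H, G, A, E, C, F, D]
After 12 (swap(7, 1)): [B, D, G, A, E, C, F, H]
After 13 (rotate_left(2, 5, k=1)): [B, D, A, E, C, G, F, H]
After 14 (rotate_left(5, 7, k=1)): [B, D, A, E, C, F, H, G]

Answer: 2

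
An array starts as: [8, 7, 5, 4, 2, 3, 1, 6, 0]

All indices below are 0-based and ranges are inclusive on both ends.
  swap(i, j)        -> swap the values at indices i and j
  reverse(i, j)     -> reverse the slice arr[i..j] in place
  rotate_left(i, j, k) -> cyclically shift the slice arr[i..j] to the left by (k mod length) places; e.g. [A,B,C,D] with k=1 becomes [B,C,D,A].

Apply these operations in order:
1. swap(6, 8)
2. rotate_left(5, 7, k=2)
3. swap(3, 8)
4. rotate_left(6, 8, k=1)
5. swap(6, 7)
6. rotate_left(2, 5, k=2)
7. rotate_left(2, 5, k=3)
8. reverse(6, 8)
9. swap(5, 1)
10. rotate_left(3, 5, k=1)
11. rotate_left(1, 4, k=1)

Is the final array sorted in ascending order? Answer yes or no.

After 1 (swap(6, 8)): [8, 7, 5, 4, 2, 3, 0, 6, 1]
After 2 (rotate_left(5, 7, k=2)): [8, 7, 5, 4, 2, 6, 3, 0, 1]
After 3 (swap(3, 8)): [8, 7, 5, 1, 2, 6, 3, 0, 4]
After 4 (rotate_left(6, 8, k=1)): [8, 7, 5, 1, 2, 6, 0, 4, 3]
After 5 (swap(6, 7)): [8, 7, 5, 1, 2, 6, 4, 0, 3]
After 6 (rotate_left(2, 5, k=2)): [8, 7, 2, 6, 5, 1, 4, 0, 3]
After 7 (rotate_left(2, 5, k=3)): [8, 7, 1, 2, 6, 5, 4, 0, 3]
After 8 (reverse(6, 8)): [8, 7, 1, 2, 6, 5, 3, 0, 4]
After 9 (swap(5, 1)): [8, 5, 1, 2, 6, 7, 3, 0, 4]
After 10 (rotate_left(3, 5, k=1)): [8, 5, 1, 6, 7, 2, 3, 0, 4]
After 11 (rotate_left(1, 4, k=1)): [8, 1, 6, 7, 5, 2, 3, 0, 4]

Answer: no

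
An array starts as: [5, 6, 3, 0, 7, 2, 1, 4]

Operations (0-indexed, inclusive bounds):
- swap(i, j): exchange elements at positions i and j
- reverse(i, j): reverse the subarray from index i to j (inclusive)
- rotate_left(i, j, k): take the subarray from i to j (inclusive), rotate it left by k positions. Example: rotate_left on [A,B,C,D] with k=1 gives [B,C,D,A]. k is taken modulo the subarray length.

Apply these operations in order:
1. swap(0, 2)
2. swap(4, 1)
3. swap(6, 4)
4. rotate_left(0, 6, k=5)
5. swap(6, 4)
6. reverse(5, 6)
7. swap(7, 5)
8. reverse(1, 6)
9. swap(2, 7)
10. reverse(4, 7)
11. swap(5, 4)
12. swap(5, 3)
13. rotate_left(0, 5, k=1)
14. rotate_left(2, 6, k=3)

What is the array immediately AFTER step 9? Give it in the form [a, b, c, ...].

After 1 (swap(0, 2)): [3, 6, 5, 0, 7, 2, 1, 4]
After 2 (swap(4, 1)): [3, 7, 5, 0, 6, 2, 1, 4]
After 3 (swap(6, 4)): [3, 7, 5, 0, 1, 2, 6, 4]
After 4 (rotate_left(0, 6, k=5)): [2, 6, 3, 7, 5, 0, 1, 4]
After 5 (swap(6, 4)): [2, 6, 3, 7, 1, 0, 5, 4]
After 6 (reverse(5, 6)): [2, 6, 3, 7, 1, 5, 0, 4]
After 7 (swap(7, 5)): [2, 6, 3, 7, 1, 4, 0, 5]
After 8 (reverse(1, 6)): [2, 0, 4, 1, 7, 3, 6, 5]
After 9 (swap(2, 7)): [2, 0, 5, 1, 7, 3, 6, 4]

Answer: [2, 0, 5, 1, 7, 3, 6, 4]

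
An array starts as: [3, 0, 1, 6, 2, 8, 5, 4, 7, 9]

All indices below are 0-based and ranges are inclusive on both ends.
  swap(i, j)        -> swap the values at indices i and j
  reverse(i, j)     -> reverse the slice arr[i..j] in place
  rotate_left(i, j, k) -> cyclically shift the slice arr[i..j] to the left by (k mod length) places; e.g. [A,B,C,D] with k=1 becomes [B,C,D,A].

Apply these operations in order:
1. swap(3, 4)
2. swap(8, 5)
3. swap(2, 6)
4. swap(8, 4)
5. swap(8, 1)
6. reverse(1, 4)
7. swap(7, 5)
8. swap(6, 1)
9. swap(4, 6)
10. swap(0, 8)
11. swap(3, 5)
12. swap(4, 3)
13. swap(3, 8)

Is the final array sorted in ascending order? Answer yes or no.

Answer: yes

Derivation:
After 1 (swap(3, 4)): [3, 0, 1, 2, 6, 8, 5, 4, 7, 9]
After 2 (swap(8, 5)): [3, 0, 1, 2, 6, 7, 5, 4, 8, 9]
After 3 (swap(2, 6)): [3, 0, 5, 2, 6, 7, 1, 4, 8, 9]
After 4 (swap(8, 4)): [3, 0, 5, 2, 8, 7, 1, 4, 6, 9]
After 5 (swap(8, 1)): [3, 6, 5, 2, 8, 7, 1, 4, 0, 9]
After 6 (reverse(1, 4)): [3, 8, 2, 5, 6, 7, 1, 4, 0, 9]
After 7 (swap(7, 5)): [3, 8, 2, 5, 6, 4, 1, 7, 0, 9]
After 8 (swap(6, 1)): [3, 1, 2, 5, 6, 4, 8, 7, 0, 9]
After 9 (swap(4, 6)): [3, 1, 2, 5, 8, 4, 6, 7, 0, 9]
After 10 (swap(0, 8)): [0, 1, 2, 5, 8, 4, 6, 7, 3, 9]
After 11 (swap(3, 5)): [0, 1, 2, 4, 8, 5, 6, 7, 3, 9]
After 12 (swap(4, 3)): [0, 1, 2, 8, 4, 5, 6, 7, 3, 9]
After 13 (swap(3, 8)): [0, 1, 2, 3, 4, 5, 6, 7, 8, 9]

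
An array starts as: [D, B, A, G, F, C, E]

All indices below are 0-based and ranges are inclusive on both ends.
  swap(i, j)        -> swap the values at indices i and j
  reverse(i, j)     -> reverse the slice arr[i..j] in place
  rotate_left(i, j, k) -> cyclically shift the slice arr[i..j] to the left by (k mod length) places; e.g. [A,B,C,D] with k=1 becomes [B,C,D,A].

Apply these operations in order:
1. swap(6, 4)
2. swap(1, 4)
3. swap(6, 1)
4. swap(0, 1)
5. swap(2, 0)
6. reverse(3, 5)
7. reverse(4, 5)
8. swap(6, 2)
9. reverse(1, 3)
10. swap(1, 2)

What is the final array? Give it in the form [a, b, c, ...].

After 1 (swap(6, 4)): [D, B, A, G, E, C, F]
After 2 (swap(1, 4)): [D, E, A, G, B, C, F]
After 3 (swap(6, 1)): [D, F, A, G, B, C, E]
After 4 (swap(0, 1)): [F, D, A, G, B, C, E]
After 5 (swap(2, 0)): [A, D, F, G, B, C, E]
After 6 (reverse(3, 5)): [A, D, F, C, B, G, E]
After 7 (reverse(4, 5)): [A, D, F, C, G, B, E]
After 8 (swap(6, 2)): [A, D, E, C, G, B, F]
After 9 (reverse(1, 3)): [A, C, E, D, G, B, F]
After 10 (swap(1, 2)): [A, E, C, D, G, B, F]

Answer: [A, E, C, D, G, B, F]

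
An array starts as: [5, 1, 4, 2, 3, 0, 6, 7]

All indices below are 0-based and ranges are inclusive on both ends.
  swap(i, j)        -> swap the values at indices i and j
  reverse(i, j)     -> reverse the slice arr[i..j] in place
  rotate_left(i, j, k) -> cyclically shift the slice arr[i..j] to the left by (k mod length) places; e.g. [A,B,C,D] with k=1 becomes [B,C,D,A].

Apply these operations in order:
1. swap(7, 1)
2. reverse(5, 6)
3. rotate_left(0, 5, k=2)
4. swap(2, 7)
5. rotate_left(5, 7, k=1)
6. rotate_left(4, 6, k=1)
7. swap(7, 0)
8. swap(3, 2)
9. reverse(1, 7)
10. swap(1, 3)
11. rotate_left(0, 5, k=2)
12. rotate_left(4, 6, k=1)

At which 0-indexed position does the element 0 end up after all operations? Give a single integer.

After 1 (swap(7, 1)): [5, 7, 4, 2, 3, 0, 6, 1]
After 2 (reverse(5, 6)): [5, 7, 4, 2, 3, 6, 0, 1]
After 3 (rotate_left(0, 5, k=2)): [4, 2, 3, 6, 5, 7, 0, 1]
After 4 (swap(2, 7)): [4, 2, 1, 6, 5, 7, 0, 3]
After 5 (rotate_left(5, 7, k=1)): [4, 2, 1, 6, 5, 0, 3, 7]
After 6 (rotate_left(4, 6, k=1)): [4, 2, 1, 6, 0, 3, 5, 7]
After 7 (swap(7, 0)): [7, 2, 1, 6, 0, 3, 5, 4]
After 8 (swap(3, 2)): [7, 2, 6, 1, 0, 3, 5, 4]
After 9 (reverse(1, 7)): [7, 4, 5, 3, 0, 1, 6, 2]
After 10 (swap(1, 3)): [7, 3, 5, 4, 0, 1, 6, 2]
After 11 (rotate_left(0, 5, k=2)): [5, 4, 0, 1, 7, 3, 6, 2]
After 12 (rotate_left(4, 6, k=1)): [5, 4, 0, 1, 3, 6, 7, 2]

Answer: 2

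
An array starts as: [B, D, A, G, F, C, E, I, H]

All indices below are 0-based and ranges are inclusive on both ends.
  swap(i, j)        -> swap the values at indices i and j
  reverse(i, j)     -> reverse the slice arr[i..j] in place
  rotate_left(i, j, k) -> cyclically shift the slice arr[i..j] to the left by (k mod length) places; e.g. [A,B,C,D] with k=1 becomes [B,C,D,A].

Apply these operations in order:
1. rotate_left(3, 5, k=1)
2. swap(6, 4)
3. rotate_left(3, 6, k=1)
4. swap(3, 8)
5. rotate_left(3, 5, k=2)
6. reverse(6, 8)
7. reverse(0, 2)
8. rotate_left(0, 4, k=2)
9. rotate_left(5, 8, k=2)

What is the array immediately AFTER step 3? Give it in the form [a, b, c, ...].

After 1 (rotate_left(3, 5, k=1)): [B, D, A, F, C, G, E, I, H]
After 2 (swap(6, 4)): [B, D, A, F, E, G, C, I, H]
After 3 (rotate_left(3, 6, k=1)): [B, D, A, E, G, C, F, I, H]

Answer: [B, D, A, E, G, C, F, I, H]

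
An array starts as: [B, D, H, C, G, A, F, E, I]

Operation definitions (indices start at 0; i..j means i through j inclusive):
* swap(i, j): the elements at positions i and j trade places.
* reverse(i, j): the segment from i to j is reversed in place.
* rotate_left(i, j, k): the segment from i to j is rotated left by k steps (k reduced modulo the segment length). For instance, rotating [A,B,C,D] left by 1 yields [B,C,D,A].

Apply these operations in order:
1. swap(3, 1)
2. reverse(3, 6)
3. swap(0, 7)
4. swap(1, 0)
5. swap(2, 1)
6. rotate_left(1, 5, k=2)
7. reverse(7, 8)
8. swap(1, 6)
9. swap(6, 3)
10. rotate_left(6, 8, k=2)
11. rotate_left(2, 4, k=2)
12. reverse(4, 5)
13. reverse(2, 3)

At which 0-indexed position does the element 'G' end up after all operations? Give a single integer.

Answer: 7

Derivation:
After 1 (swap(3, 1)): [B, C, H, D, G, A, F, E, I]
After 2 (reverse(3, 6)): [B, C, H, F, A, G, D, E, I]
After 3 (swap(0, 7)): [E, C, H, F, A, G, D, B, I]
After 4 (swap(1, 0)): [C, E, H, F, A, G, D, B, I]
After 5 (swap(2, 1)): [C, H, E, F, A, G, D, B, I]
After 6 (rotate_left(1, 5, k=2)): [C, F, A, G, H, E, D, B, I]
After 7 (reverse(7, 8)): [C, F, A, G, H, E, D, I, B]
After 8 (swap(1, 6)): [C, D, A, G, H, E, F, I, B]
After 9 (swap(6, 3)): [C, D, A, F, H, E, G, I, B]
After 10 (rotate_left(6, 8, k=2)): [C, D, A, F, H, E, B, G, I]
After 11 (rotate_left(2, 4, k=2)): [C, D, H, A, F, E, B, G, I]
After 12 (reverse(4, 5)): [C, D, H, A, E, F, B, G, I]
After 13 (reverse(2, 3)): [C, D, A, H, E, F, B, G, I]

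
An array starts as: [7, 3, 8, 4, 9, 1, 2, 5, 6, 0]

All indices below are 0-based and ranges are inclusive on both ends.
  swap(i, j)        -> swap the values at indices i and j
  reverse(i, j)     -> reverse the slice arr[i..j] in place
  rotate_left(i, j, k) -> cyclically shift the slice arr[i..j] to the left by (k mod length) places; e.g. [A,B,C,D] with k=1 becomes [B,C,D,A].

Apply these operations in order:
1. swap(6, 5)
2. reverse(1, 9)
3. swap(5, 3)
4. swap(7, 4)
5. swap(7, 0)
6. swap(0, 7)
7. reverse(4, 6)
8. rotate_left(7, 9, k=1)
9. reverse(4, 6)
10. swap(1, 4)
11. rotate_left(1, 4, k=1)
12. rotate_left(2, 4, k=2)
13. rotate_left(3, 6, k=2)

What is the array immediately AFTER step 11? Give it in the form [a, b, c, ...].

After 1 (swap(6, 5)): [7, 3, 8, 4, 9, 2, 1, 5, 6, 0]
After 2 (reverse(1, 9)): [7, 0, 6, 5, 1, 2, 9, 4, 8, 3]
After 3 (swap(5, 3)): [7, 0, 6, 2, 1, 5, 9, 4, 8, 3]
After 4 (swap(7, 4)): [7, 0, 6, 2, 4, 5, 9, 1, 8, 3]
After 5 (swap(7, 0)): [1, 0, 6, 2, 4, 5, 9, 7, 8, 3]
After 6 (swap(0, 7)): [7, 0, 6, 2, 4, 5, 9, 1, 8, 3]
After 7 (reverse(4, 6)): [7, 0, 6, 2, 9, 5, 4, 1, 8, 3]
After 8 (rotate_left(7, 9, k=1)): [7, 0, 6, 2, 9, 5, 4, 8, 3, 1]
After 9 (reverse(4, 6)): [7, 0, 6, 2, 4, 5, 9, 8, 3, 1]
After 10 (swap(1, 4)): [7, 4, 6, 2, 0, 5, 9, 8, 3, 1]
After 11 (rotate_left(1, 4, k=1)): [7, 6, 2, 0, 4, 5, 9, 8, 3, 1]

Answer: [7, 6, 2, 0, 4, 5, 9, 8, 3, 1]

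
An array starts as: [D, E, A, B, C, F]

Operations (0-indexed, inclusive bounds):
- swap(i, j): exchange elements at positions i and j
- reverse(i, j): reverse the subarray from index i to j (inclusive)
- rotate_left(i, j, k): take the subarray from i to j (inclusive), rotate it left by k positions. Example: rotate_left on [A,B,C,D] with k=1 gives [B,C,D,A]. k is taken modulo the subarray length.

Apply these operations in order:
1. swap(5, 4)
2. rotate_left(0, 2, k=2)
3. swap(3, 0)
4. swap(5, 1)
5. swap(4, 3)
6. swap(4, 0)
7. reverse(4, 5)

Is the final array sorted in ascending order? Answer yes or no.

Answer: no

Derivation:
After 1 (swap(5, 4)): [D, E, A, B, F, C]
After 2 (rotate_left(0, 2, k=2)): [A, D, E, B, F, C]
After 3 (swap(3, 0)): [B, D, E, A, F, C]
After 4 (swap(5, 1)): [B, C, E, A, F, D]
After 5 (swap(4, 3)): [B, C, E, F, A, D]
After 6 (swap(4, 0)): [A, C, E, F, B, D]
After 7 (reverse(4, 5)): [A, C, E, F, D, B]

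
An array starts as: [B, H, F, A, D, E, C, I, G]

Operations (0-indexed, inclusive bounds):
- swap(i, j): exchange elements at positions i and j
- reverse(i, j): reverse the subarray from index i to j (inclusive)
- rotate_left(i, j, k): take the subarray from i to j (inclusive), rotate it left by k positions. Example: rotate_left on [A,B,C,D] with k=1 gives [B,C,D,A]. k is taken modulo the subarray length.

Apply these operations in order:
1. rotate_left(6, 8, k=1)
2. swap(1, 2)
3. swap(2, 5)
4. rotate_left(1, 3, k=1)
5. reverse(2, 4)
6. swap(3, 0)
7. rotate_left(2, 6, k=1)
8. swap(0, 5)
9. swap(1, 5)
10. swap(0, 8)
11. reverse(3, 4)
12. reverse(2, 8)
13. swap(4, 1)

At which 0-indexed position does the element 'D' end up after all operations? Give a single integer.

After 1 (rotate_left(6, 8, k=1)): [B, H, F, A, D, E, I, G, C]
After 2 (swap(1, 2)): [B, F, H, A, D, E, I, G, C]
After 3 (swap(2, 5)): [B, F, E, A, D, H, I, G, C]
After 4 (rotate_left(1, 3, k=1)): [B, E, A, F, D, H, I, G, C]
After 5 (reverse(2, 4)): [B, E, D, F, A, H, I, G, C]
After 6 (swap(3, 0)): [F, E, D, B, A, H, I, G, C]
After 7 (rotate_left(2, 6, k=1)): [F, E, B, A, H, I, D, G, C]
After 8 (swap(0, 5)): [I, E, B, A, H, F, D, G, C]
After 9 (swap(1, 5)): [I, F, B, A, H, E, D, G, C]
After 10 (swap(0, 8)): [C, F, B, A, H, E, D, G, I]
After 11 (reverse(3, 4)): [C, F, B, H, A, E, D, G, I]
After 12 (reverse(2, 8)): [C, F, I, G, D, E, A, H, B]
After 13 (swap(4, 1)): [C, D, I, G, F, E, A, H, B]

Answer: 1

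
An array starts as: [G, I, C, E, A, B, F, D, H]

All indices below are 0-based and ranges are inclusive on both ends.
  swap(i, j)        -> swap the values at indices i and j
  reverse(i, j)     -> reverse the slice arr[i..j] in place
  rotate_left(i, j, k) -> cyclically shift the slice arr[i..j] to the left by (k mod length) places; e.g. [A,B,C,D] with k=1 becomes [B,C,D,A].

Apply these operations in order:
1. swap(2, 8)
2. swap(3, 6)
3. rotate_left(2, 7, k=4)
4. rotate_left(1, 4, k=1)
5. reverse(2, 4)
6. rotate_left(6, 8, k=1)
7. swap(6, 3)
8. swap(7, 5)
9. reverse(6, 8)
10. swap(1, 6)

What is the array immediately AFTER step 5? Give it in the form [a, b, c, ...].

Answer: [G, E, I, H, D, F, A, B, C]

Derivation:
After 1 (swap(2, 8)): [G, I, H, E, A, B, F, D, C]
After 2 (swap(3, 6)): [G, I, H, F, A, B, E, D, C]
After 3 (rotate_left(2, 7, k=4)): [G, I, E, D, H, F, A, B, C]
After 4 (rotate_left(1, 4, k=1)): [G, E, D, H, I, F, A, B, C]
After 5 (reverse(2, 4)): [G, E, I, H, D, F, A, B, C]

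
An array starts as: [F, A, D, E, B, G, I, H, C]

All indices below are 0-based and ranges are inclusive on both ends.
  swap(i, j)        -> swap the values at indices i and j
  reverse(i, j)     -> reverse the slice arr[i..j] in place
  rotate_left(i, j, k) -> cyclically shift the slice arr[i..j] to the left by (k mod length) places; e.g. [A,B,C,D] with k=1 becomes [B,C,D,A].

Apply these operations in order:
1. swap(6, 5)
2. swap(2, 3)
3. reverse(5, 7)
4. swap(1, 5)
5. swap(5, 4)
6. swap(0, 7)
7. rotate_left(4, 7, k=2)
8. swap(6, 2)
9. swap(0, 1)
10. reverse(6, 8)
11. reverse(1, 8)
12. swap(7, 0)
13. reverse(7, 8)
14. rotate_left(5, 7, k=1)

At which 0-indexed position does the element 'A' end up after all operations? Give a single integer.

After 1 (swap(6, 5)): [F, A, D, E, B, I, G, H, C]
After 2 (swap(2, 3)): [F, A, E, D, B, I, G, H, C]
After 3 (reverse(5, 7)): [F, A, E, D, B, H, G, I, C]
After 4 (swap(1, 5)): [F, H, E, D, B, A, G, I, C]
After 5 (swap(5, 4)): [F, H, E, D, A, B, G, I, C]
After 6 (swap(0, 7)): [I, H, E, D, A, B, G, F, C]
After 7 (rotate_left(4, 7, k=2)): [I, H, E, D, G, F, A, B, C]
After 8 (swap(6, 2)): [I, H, A, D, G, F, E, B, C]
After 9 (swap(0, 1)): [H, I, A, D, G, F, E, B, C]
After 10 (reverse(6, 8)): [H, I, A, D, G, F, C, B, E]
After 11 (reverse(1, 8)): [H, E, B, C, F, G, D, A, I]
After 12 (swap(7, 0)): [A, E, B, C, F, G, D, H, I]
After 13 (reverse(7, 8)): [A, E, B, C, F, G, D, I, H]
After 14 (rotate_left(5, 7, k=1)): [A, E, B, C, F, D, I, G, H]

Answer: 0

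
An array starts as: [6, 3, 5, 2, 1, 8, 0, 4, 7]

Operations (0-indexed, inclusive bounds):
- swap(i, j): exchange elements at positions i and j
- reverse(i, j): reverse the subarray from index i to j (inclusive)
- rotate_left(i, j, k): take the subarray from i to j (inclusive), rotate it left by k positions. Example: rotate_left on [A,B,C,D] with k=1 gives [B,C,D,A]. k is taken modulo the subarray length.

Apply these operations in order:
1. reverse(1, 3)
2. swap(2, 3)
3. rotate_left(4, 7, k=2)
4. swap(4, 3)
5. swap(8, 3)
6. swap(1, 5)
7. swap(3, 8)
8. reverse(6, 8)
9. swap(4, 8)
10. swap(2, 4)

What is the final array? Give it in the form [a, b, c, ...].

Answer: [6, 4, 1, 0, 3, 2, 7, 8, 5]

Derivation:
After 1 (reverse(1, 3)): [6, 2, 5, 3, 1, 8, 0, 4, 7]
After 2 (swap(2, 3)): [6, 2, 3, 5, 1, 8, 0, 4, 7]
After 3 (rotate_left(4, 7, k=2)): [6, 2, 3, 5, 0, 4, 1, 8, 7]
After 4 (swap(4, 3)): [6, 2, 3, 0, 5, 4, 1, 8, 7]
After 5 (swap(8, 3)): [6, 2, 3, 7, 5, 4, 1, 8, 0]
After 6 (swap(1, 5)): [6, 4, 3, 7, 5, 2, 1, 8, 0]
After 7 (swap(3, 8)): [6, 4, 3, 0, 5, 2, 1, 8, 7]
After 8 (reverse(6, 8)): [6, 4, 3, 0, 5, 2, 7, 8, 1]
After 9 (swap(4, 8)): [6, 4, 3, 0, 1, 2, 7, 8, 5]
After 10 (swap(2, 4)): [6, 4, 1, 0, 3, 2, 7, 8, 5]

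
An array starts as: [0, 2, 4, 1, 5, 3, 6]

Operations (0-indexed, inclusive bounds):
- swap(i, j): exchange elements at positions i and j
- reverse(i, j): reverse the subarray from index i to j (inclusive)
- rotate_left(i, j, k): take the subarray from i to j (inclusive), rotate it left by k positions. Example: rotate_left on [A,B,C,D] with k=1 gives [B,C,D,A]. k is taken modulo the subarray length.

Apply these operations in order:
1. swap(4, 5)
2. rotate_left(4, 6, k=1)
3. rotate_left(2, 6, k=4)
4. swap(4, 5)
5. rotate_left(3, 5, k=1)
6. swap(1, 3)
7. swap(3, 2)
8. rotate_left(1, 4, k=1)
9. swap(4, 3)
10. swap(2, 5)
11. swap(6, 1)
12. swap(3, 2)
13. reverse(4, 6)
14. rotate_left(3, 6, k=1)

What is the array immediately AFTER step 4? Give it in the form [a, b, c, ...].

Answer: [0, 2, 3, 4, 5, 1, 6]

Derivation:
After 1 (swap(4, 5)): [0, 2, 4, 1, 3, 5, 6]
After 2 (rotate_left(4, 6, k=1)): [0, 2, 4, 1, 5, 6, 3]
After 3 (rotate_left(2, 6, k=4)): [0, 2, 3, 4, 1, 5, 6]
After 4 (swap(4, 5)): [0, 2, 3, 4, 5, 1, 6]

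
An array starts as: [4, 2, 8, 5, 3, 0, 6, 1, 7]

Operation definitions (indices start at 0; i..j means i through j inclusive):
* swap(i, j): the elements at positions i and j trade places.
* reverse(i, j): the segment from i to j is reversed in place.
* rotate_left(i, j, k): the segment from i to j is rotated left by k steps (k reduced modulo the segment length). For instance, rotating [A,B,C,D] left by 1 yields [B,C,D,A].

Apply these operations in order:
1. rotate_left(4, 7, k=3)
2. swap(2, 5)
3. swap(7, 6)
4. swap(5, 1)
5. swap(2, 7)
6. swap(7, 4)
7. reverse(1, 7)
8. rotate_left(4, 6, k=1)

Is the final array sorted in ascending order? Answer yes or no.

Answer: no

Derivation:
After 1 (rotate_left(4, 7, k=3)): [4, 2, 8, 5, 1, 3, 0, 6, 7]
After 2 (swap(2, 5)): [4, 2, 3, 5, 1, 8, 0, 6, 7]
After 3 (swap(7, 6)): [4, 2, 3, 5, 1, 8, 6, 0, 7]
After 4 (swap(5, 1)): [4, 8, 3, 5, 1, 2, 6, 0, 7]
After 5 (swap(2, 7)): [4, 8, 0, 5, 1, 2, 6, 3, 7]
After 6 (swap(7, 4)): [4, 8, 0, 5, 3, 2, 6, 1, 7]
After 7 (reverse(1, 7)): [4, 1, 6, 2, 3, 5, 0, 8, 7]
After 8 (rotate_left(4, 6, k=1)): [4, 1, 6, 2, 5, 0, 3, 8, 7]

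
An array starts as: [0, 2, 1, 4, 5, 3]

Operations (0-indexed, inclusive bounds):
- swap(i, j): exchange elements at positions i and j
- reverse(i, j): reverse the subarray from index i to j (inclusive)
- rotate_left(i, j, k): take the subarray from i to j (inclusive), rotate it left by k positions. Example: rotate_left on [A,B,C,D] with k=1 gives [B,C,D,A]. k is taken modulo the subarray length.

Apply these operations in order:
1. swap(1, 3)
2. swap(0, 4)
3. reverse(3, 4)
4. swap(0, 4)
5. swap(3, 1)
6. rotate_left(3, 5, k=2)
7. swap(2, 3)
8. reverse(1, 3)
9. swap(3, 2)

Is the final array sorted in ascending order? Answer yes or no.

After 1 (swap(1, 3)): [0, 4, 1, 2, 5, 3]
After 2 (swap(0, 4)): [5, 4, 1, 2, 0, 3]
After 3 (reverse(3, 4)): [5, 4, 1, 0, 2, 3]
After 4 (swap(0, 4)): [2, 4, 1, 0, 5, 3]
After 5 (swap(3, 1)): [2, 0, 1, 4, 5, 3]
After 6 (rotate_left(3, 5, k=2)): [2, 0, 1, 3, 4, 5]
After 7 (swap(2, 3)): [2, 0, 3, 1, 4, 5]
After 8 (reverse(1, 3)): [2, 1, 3, 0, 4, 5]
After 9 (swap(3, 2)): [2, 1, 0, 3, 4, 5]

Answer: no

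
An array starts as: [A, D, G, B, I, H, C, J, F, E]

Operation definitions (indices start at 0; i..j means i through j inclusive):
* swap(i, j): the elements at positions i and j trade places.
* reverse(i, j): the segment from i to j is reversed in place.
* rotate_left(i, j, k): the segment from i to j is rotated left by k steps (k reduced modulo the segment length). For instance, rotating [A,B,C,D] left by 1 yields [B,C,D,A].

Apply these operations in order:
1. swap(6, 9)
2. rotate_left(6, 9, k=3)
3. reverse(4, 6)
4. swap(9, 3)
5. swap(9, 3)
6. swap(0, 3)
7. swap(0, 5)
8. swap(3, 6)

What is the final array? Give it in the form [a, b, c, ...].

After 1 (swap(6, 9)): [A, D, G, B, I, H, E, J, F, C]
After 2 (rotate_left(6, 9, k=3)): [A, D, G, B, I, H, C, E, J, F]
After 3 (reverse(4, 6)): [A, D, G, B, C, H, I, E, J, F]
After 4 (swap(9, 3)): [A, D, G, F, C, H, I, E, J, B]
After 5 (swap(9, 3)): [A, D, G, B, C, H, I, E, J, F]
After 6 (swap(0, 3)): [B, D, G, A, C, H, I, E, J, F]
After 7 (swap(0, 5)): [H, D, G, A, C, B, I, E, J, F]
After 8 (swap(3, 6)): [H, D, G, I, C, B, A, E, J, F]

Answer: [H, D, G, I, C, B, A, E, J, F]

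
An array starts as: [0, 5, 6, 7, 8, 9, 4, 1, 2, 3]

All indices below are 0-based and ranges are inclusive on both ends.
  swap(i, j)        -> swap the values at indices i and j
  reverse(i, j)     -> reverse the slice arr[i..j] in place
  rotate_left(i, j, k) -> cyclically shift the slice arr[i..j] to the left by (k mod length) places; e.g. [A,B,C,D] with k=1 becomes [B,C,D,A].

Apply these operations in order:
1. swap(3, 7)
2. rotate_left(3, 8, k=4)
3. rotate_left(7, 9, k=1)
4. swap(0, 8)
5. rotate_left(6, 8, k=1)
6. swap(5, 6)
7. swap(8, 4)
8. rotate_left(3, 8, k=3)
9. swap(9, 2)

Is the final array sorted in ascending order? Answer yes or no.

Answer: no

Derivation:
After 1 (swap(3, 7)): [0, 5, 6, 1, 8, 9, 4, 7, 2, 3]
After 2 (rotate_left(3, 8, k=4)): [0, 5, 6, 7, 2, 1, 8, 9, 4, 3]
After 3 (rotate_left(7, 9, k=1)): [0, 5, 6, 7, 2, 1, 8, 4, 3, 9]
After 4 (swap(0, 8)): [3, 5, 6, 7, 2, 1, 8, 4, 0, 9]
After 5 (rotate_left(6, 8, k=1)): [3, 5, 6, 7, 2, 1, 4, 0, 8, 9]
After 6 (swap(5, 6)): [3, 5, 6, 7, 2, 4, 1, 0, 8, 9]
After 7 (swap(8, 4)): [3, 5, 6, 7, 8, 4, 1, 0, 2, 9]
After 8 (rotate_left(3, 8, k=3)): [3, 5, 6, 1, 0, 2, 7, 8, 4, 9]
After 9 (swap(9, 2)): [3, 5, 9, 1, 0, 2, 7, 8, 4, 6]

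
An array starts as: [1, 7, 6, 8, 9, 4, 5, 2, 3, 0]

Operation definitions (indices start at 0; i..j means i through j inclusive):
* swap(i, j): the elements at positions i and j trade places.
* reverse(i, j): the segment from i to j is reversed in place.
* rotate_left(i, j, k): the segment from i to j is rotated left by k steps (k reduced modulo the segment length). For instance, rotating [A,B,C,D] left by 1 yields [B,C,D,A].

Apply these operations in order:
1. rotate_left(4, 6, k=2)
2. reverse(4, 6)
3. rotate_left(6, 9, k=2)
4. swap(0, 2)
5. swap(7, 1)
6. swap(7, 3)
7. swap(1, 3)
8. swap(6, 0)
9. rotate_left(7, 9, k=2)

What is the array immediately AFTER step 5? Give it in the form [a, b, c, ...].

After 1 (rotate_left(4, 6, k=2)): [1, 7, 6, 8, 5, 9, 4, 2, 3, 0]
After 2 (reverse(4, 6)): [1, 7, 6, 8, 4, 9, 5, 2, 3, 0]
After 3 (rotate_left(6, 9, k=2)): [1, 7, 6, 8, 4, 9, 3, 0, 5, 2]
After 4 (swap(0, 2)): [6, 7, 1, 8, 4, 9, 3, 0, 5, 2]
After 5 (swap(7, 1)): [6, 0, 1, 8, 4, 9, 3, 7, 5, 2]

Answer: [6, 0, 1, 8, 4, 9, 3, 7, 5, 2]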